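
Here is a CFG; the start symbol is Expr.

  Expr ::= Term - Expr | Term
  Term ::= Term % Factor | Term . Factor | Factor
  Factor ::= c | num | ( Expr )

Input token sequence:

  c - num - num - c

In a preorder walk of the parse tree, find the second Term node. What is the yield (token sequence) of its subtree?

num

[Expr [Term [Factor c]] - [Expr [Term [Factor num]] - [Expr [Term [Factor num]] - [Expr [Term [Factor c]]]]]]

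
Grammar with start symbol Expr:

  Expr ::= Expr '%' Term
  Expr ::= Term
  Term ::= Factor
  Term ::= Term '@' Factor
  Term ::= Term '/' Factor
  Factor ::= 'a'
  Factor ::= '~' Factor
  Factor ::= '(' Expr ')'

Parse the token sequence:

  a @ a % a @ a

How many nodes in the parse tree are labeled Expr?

2

[Expr [Expr [Term [Term [Factor a]] @ [Factor a]]] % [Term [Term [Factor a]] @ [Factor a]]]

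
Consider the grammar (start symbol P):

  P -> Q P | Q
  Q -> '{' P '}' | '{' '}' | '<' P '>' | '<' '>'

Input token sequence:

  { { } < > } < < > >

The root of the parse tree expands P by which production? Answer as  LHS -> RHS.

P -> Q P

[P [Q { [P [Q { }] [P [Q < >]]] }] [P [Q < [P [Q < >]] >]]]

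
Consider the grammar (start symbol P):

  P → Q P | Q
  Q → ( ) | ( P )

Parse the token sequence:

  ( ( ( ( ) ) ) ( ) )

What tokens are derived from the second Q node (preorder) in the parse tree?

[P [Q ( [P [Q ( [P [Q ( [P [Q ( )]] )]] )] [P [Q ( )]]] )]]

( ( ( ) ) )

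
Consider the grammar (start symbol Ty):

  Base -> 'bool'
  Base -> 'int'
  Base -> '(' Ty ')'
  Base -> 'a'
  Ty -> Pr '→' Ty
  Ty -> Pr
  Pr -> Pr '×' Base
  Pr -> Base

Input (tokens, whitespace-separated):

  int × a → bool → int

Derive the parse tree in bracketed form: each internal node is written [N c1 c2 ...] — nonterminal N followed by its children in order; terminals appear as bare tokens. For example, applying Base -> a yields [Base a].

[Ty [Pr [Pr [Base int]] × [Base a]] → [Ty [Pr [Base bool]] → [Ty [Pr [Base int]]]]]

Ty
Pr → Ty
Pr × Base → Ty
Base × Base → Ty
int × Base → Ty
int × a → Ty
int × a → Pr → Ty
int × a → Base → Ty
int × a → bool → Ty
int × a → bool → Pr
int × a → bool → Base
int × a → bool → int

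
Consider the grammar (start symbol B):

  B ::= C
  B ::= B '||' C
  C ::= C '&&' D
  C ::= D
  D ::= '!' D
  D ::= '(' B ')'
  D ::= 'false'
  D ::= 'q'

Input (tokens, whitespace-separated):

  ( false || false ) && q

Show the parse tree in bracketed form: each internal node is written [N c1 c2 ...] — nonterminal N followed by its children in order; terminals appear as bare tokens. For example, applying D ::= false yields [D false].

B
C
C && D
D && D
( B ) && D
( B || C ) && D
( C || C ) && D
( D || C ) && D
( false || C ) && D
( false || D ) && D
( false || false ) && D
( false || false ) && q

[B [C [C [D ( [B [B [C [D false]]] || [C [D false]]] )]] && [D q]]]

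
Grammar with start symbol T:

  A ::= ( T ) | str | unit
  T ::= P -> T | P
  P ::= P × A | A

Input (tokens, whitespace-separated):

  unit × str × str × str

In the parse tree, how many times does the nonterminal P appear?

4

[T [P [P [P [P [A unit]] × [A str]] × [A str]] × [A str]]]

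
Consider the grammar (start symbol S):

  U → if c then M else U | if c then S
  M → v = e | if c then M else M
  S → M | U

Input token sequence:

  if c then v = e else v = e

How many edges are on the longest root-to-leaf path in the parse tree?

3

[S [M if c then [M v = e] else [M v = e]]]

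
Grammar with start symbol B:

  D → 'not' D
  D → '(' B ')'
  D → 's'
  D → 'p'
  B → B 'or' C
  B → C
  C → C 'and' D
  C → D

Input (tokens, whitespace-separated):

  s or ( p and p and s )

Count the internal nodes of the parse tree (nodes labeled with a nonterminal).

13

[B [B [C [D s]]] or [C [D ( [B [C [C [C [D p]] and [D p]] and [D s]]] )]]]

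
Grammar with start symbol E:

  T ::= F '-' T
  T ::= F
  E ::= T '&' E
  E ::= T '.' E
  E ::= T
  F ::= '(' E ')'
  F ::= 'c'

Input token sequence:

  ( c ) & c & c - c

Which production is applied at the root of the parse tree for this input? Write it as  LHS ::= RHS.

E ::= T '&' E

[E [T [F ( [E [T [F c]]] )]] & [E [T [F c]] & [E [T [F c] - [T [F c]]]]]]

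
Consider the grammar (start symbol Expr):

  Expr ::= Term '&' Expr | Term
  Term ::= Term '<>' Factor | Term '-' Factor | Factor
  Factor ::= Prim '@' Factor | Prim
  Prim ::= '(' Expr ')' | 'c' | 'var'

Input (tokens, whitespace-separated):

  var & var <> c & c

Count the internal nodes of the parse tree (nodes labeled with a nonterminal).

15

[Expr [Term [Factor [Prim var]]] & [Expr [Term [Term [Factor [Prim var]]] <> [Factor [Prim c]]] & [Expr [Term [Factor [Prim c]]]]]]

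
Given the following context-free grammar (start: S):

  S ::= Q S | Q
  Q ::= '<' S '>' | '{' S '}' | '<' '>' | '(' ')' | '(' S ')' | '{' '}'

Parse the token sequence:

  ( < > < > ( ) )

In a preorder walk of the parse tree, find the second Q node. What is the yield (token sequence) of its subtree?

[S [Q ( [S [Q < >] [S [Q < >] [S [Q ( )]]]] )]]

< >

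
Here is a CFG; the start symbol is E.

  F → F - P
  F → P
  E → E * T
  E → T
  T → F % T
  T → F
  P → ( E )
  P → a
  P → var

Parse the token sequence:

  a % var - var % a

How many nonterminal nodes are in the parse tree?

[E [T [F [P a]] % [T [F [F [P var]] - [P var]] % [T [F [P a]]]]]]

12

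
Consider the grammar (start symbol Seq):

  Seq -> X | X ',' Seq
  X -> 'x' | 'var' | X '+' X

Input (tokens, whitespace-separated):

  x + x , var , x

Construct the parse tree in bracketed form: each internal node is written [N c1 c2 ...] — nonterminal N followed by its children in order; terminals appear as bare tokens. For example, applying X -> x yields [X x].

Seq
X , Seq
X + X , Seq
x + X , Seq
x + x , Seq
x + x , X , Seq
x + x , var , Seq
x + x , var , X
x + x , var , x

[Seq [X [X x] + [X x]] , [Seq [X var] , [Seq [X x]]]]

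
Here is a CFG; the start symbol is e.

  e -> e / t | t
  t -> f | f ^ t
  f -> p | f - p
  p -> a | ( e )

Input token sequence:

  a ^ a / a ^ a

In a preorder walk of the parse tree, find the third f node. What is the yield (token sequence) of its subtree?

a

[e [e [t [f [p a]] ^ [t [f [p a]]]]] / [t [f [p a]] ^ [t [f [p a]]]]]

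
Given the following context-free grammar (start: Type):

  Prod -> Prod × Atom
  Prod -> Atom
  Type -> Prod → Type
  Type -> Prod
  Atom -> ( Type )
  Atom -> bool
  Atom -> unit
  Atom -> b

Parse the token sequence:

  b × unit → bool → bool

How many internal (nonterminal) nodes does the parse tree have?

[Type [Prod [Prod [Atom b]] × [Atom unit]] → [Type [Prod [Atom bool]] → [Type [Prod [Atom bool]]]]]

11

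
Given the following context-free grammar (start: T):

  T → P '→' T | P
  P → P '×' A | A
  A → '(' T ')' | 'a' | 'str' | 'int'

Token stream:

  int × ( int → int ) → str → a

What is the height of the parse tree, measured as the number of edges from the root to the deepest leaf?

7

[T [P [P [A int]] × [A ( [T [P [A int]] → [T [P [A int]]]] )]] → [T [P [A str]] → [T [P [A a]]]]]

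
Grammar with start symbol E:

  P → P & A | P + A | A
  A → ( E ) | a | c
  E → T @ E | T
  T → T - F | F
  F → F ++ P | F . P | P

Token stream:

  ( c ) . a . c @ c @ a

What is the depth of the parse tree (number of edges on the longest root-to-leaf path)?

[E [T [F [F [F [P [A ( [E [T [F [P [A c]]]]] )]]] . [P [A a]]] . [P [A c]]]] @ [E [T [F [P [A c]]]] @ [E [T [F [P [A a]]]]]]]

12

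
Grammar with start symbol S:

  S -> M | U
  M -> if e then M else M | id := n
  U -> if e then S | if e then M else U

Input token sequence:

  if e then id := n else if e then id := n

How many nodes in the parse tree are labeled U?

2

[S [U if e then [M id := n] else [U if e then [S [M id := n]]]]]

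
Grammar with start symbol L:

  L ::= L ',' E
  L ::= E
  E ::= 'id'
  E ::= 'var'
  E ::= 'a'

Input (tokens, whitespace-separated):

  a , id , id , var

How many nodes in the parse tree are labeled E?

4

[L [L [L [L [E a]] , [E id]] , [E id]] , [E var]]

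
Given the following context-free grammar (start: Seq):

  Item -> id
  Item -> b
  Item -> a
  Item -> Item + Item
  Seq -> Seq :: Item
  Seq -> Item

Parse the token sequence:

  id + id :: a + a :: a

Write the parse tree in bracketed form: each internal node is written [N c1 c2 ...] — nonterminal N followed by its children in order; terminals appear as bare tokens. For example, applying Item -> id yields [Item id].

[Seq [Seq [Seq [Item [Item id] + [Item id]]] :: [Item [Item a] + [Item a]]] :: [Item a]]

Seq
Seq :: Item
Seq :: Item :: Item
Item :: Item :: Item
Item + Item :: Item :: Item
id + Item :: Item :: Item
id + id :: Item :: Item
id + id :: Item + Item :: Item
id + id :: a + Item :: Item
id + id :: a + a :: Item
id + id :: a + a :: a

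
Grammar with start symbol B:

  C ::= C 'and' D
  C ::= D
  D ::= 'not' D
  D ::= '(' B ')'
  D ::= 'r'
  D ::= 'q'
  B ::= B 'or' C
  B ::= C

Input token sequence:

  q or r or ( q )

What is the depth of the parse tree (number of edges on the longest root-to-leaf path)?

[B [B [B [C [D q]]] or [C [D r]]] or [C [D ( [B [C [D q]]] )]]]

6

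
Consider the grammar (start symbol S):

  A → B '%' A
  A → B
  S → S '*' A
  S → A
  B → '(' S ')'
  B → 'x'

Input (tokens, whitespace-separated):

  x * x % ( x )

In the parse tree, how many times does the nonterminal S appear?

3

[S [S [A [B x]]] * [A [B x] % [A [B ( [S [A [B x]]] )]]]]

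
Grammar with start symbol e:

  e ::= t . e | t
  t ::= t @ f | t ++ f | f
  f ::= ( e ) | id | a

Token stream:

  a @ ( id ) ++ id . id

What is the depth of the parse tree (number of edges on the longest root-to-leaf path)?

[e [t [t [t [f a]] @ [f ( [e [t [f id]]] )]] ++ [f id]] . [e [t [f id]]]]

7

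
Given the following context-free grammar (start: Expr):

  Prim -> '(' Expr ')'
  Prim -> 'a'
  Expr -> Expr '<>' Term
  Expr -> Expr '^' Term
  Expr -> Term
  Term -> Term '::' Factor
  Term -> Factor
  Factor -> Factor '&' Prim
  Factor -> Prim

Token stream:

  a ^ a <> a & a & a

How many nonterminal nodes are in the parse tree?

[Expr [Expr [Expr [Term [Factor [Prim a]]]] ^ [Term [Factor [Prim a]]]] <> [Term [Factor [Factor [Factor [Prim a]] & [Prim a]] & [Prim a]]]]

16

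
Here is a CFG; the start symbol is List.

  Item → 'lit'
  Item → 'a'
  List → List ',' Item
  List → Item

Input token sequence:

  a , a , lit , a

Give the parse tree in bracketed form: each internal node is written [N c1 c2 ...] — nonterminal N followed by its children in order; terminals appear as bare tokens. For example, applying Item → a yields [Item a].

List
List , Item
List , Item , Item
List , Item , Item , Item
Item , Item , Item , Item
a , Item , Item , Item
a , a , Item , Item
a , a , lit , Item
a , a , lit , a

[List [List [List [List [Item a]] , [Item a]] , [Item lit]] , [Item a]]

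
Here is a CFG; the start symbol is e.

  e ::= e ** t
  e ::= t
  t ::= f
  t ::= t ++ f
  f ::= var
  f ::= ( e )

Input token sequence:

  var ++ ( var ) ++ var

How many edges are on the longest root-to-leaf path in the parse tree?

7

[e [t [t [t [f var]] ++ [f ( [e [t [f var]]] )]] ++ [f var]]]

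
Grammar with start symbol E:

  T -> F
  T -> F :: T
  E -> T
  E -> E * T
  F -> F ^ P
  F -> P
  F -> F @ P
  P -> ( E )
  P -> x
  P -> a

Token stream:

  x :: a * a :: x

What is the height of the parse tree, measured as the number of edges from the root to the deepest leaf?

[E [E [T [F [P x]] :: [T [F [P a]]]]] * [T [F [P a]] :: [T [F [P x]]]]]

6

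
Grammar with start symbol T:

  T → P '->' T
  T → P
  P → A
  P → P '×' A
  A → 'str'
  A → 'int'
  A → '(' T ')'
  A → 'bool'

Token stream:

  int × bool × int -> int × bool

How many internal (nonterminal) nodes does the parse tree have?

12

[T [P [P [P [A int]] × [A bool]] × [A int]] -> [T [P [P [A int]] × [A bool]]]]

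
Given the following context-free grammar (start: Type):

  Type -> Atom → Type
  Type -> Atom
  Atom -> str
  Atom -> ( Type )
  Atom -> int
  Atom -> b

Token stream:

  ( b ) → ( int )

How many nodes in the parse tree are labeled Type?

[Type [Atom ( [Type [Atom b]] )] → [Type [Atom ( [Type [Atom int]] )]]]

4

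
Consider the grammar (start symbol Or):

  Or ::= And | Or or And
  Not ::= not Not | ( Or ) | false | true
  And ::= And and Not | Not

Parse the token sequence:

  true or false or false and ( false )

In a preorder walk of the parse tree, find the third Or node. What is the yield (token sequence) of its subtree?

[Or [Or [Or [And [Not true]]] or [And [Not false]]] or [And [And [Not false]] and [Not ( [Or [And [Not false]]] )]]]

true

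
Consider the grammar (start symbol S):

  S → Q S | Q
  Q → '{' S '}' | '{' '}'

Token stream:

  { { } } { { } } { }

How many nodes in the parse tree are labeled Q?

5

[S [Q { [S [Q { }]] }] [S [Q { [S [Q { }]] }] [S [Q { }]]]]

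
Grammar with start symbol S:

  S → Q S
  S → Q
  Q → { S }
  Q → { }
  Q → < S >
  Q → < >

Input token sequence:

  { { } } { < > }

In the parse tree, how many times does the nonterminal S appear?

[S [Q { [S [Q { }]] }] [S [Q { [S [Q < >]] }]]]

4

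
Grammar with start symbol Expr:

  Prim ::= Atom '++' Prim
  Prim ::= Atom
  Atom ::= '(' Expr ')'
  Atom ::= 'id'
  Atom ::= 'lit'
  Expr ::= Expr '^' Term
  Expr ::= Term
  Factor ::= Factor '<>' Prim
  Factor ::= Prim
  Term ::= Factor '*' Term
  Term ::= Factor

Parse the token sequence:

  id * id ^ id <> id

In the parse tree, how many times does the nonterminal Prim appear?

[Expr [Expr [Term [Factor [Prim [Atom id]]] * [Term [Factor [Prim [Atom id]]]]]] ^ [Term [Factor [Factor [Prim [Atom id]]] <> [Prim [Atom id]]]]]

4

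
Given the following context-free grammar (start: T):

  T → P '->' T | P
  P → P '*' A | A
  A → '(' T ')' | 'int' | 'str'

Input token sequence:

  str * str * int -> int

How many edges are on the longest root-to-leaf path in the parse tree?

[T [P [P [P [A str]] * [A str]] * [A int]] -> [T [P [A int]]]]

5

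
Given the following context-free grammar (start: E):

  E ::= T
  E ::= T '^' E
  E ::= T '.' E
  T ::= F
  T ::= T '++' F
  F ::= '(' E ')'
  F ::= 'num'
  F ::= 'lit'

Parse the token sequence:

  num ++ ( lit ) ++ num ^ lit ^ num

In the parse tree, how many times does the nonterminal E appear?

4

[E [T [T [T [F num]] ++ [F ( [E [T [F lit]]] )]] ++ [F num]] ^ [E [T [F lit]] ^ [E [T [F num]]]]]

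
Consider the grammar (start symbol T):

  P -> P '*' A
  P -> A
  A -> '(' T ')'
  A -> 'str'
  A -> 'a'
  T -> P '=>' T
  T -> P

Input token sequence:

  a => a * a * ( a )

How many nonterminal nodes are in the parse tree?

[T [P [A a]] => [T [P [P [P [A a]] * [A a]] * [A ( [T [P [A a]]] )]]]]

13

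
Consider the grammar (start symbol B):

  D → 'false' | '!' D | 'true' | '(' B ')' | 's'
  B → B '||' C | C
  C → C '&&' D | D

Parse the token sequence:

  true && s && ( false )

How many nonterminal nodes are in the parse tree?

[B [C [C [C [D true]] && [D s]] && [D ( [B [C [D false]]] )]]]

10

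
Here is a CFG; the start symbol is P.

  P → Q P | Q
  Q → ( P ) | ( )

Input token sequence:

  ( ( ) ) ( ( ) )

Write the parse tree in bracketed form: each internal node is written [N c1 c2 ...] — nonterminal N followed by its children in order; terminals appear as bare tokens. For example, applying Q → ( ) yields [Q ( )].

P
Q P
( P ) P
( Q ) P
( ( ) ) P
( ( ) ) Q
( ( ) ) ( P )
( ( ) ) ( Q )
( ( ) ) ( ( ) )

[P [Q ( [P [Q ( )]] )] [P [Q ( [P [Q ( )]] )]]]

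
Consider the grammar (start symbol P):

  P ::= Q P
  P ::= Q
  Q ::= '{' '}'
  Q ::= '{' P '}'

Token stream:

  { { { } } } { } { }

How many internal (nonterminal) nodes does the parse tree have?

[P [Q { [P [Q { [P [Q { }]] }]] }] [P [Q { }] [P [Q { }]]]]

10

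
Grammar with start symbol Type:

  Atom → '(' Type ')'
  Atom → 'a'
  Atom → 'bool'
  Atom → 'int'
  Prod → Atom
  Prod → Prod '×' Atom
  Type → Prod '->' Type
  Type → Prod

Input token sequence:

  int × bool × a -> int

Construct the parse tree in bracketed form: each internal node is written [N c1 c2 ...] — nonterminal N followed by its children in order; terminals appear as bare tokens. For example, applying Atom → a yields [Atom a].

Type
Prod -> Type
Prod × Atom -> Type
Prod × Atom × Atom -> Type
Atom × Atom × Atom -> Type
int × Atom × Atom -> Type
int × bool × Atom -> Type
int × bool × a -> Type
int × bool × a -> Prod
int × bool × a -> Atom
int × bool × a -> int

[Type [Prod [Prod [Prod [Atom int]] × [Atom bool]] × [Atom a]] -> [Type [Prod [Atom int]]]]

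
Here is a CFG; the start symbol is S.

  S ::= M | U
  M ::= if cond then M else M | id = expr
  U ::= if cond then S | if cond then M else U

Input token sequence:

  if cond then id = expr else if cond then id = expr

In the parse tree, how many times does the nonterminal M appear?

[S [U if cond then [M id = expr] else [U if cond then [S [M id = expr]]]]]

2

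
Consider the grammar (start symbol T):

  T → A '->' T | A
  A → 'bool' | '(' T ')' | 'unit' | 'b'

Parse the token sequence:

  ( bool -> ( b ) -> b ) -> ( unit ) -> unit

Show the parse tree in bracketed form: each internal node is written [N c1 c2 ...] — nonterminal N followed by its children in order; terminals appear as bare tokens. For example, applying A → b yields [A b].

T
A -> T
( T ) -> T
( A -> T ) -> T
( bool -> T ) -> T
( bool -> A -> T ) -> T
( bool -> ( T ) -> T ) -> T
( bool -> ( A ) -> T ) -> T
( bool -> ( b ) -> T ) -> T
( bool -> ( b ) -> A ) -> T
( bool -> ( b ) -> b ) -> T
( bool -> ( b ) -> b ) -> A -> T
( bool -> ( b ) -> b ) -> ( T ) -> T
( bool -> ( b ) -> b ) -> ( A ) -> T
( bool -> ( b ) -> b ) -> ( unit ) -> T
( bool -> ( b ) -> b ) -> ( unit ) -> A
( bool -> ( b ) -> b ) -> ( unit ) -> unit

[T [A ( [T [A bool] -> [T [A ( [T [A b]] )] -> [T [A b]]]] )] -> [T [A ( [T [A unit]] )] -> [T [A unit]]]]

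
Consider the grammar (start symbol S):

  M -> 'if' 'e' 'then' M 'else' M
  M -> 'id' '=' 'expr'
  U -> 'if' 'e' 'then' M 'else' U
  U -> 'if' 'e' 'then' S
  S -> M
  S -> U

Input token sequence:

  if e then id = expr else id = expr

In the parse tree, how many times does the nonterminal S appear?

1

[S [M if e then [M id = expr] else [M id = expr]]]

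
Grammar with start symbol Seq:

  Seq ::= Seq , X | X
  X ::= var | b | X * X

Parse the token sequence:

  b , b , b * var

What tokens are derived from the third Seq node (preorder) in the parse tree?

b

[Seq [Seq [Seq [X b]] , [X b]] , [X [X b] * [X var]]]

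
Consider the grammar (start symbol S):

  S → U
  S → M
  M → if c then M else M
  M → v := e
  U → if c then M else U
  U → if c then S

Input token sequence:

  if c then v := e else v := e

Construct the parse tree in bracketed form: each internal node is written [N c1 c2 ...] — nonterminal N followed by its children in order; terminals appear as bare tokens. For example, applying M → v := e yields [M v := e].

S
M
if c then M else M
if c then v := e else M
if c then v := e else v := e

[S [M if c then [M v := e] else [M v := e]]]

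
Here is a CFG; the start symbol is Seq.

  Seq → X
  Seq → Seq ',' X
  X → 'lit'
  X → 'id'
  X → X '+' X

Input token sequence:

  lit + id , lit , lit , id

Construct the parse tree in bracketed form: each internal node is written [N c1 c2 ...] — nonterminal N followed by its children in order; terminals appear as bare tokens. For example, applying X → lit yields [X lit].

[Seq [Seq [Seq [Seq [X [X lit] + [X id]]] , [X lit]] , [X lit]] , [X id]]

Seq
Seq , X
Seq , X , X
Seq , X , X , X
X , X , X , X
X + X , X , X , X
lit + X , X , X , X
lit + id , X , X , X
lit + id , lit , X , X
lit + id , lit , lit , X
lit + id , lit , lit , id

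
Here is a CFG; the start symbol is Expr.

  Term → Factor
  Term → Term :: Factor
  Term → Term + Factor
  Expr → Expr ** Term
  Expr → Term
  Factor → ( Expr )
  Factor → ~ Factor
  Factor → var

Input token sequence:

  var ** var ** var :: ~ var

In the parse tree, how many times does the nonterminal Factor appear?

5

[Expr [Expr [Expr [Term [Factor var]]] ** [Term [Factor var]]] ** [Term [Term [Factor var]] :: [Factor ~ [Factor var]]]]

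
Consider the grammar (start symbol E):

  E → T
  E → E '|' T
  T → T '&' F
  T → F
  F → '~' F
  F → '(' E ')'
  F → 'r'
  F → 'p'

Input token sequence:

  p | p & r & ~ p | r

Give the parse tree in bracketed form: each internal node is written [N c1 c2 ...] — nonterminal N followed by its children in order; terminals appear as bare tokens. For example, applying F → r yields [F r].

[E [E [E [T [F p]]] | [T [T [T [F p]] & [F r]] & [F ~ [F p]]]] | [T [F r]]]

E
E | T
E | T | T
T | T | T
F | T | T
p | T | T
p | T & F | T
p | T & F & F | T
p | F & F & F | T
p | p & F & F | T
p | p & r & F | T
p | p & r & ~ F | T
p | p & r & ~ p | T
p | p & r & ~ p | F
p | p & r & ~ p | r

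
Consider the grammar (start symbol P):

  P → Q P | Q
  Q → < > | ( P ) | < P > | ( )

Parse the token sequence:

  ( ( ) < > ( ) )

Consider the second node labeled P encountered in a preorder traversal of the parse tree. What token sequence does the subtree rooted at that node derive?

[P [Q ( [P [Q ( )] [P [Q < >] [P [Q ( )]]]] )]]

( ) < > ( )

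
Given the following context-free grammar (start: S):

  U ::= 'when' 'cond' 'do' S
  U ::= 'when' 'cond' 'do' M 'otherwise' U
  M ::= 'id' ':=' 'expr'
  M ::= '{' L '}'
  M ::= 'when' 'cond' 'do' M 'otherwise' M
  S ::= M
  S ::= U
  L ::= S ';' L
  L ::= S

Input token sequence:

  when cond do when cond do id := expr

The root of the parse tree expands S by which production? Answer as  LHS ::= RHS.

[S [U when cond do [S [U when cond do [S [M id := expr]]]]]]

S ::= U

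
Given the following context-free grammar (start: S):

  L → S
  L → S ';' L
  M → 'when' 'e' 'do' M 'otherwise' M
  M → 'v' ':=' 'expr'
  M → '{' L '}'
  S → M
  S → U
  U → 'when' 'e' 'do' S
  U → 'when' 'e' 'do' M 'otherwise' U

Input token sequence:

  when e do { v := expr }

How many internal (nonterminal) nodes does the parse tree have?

7

[S [U when e do [S [M { [L [S [M v := expr]]] }]]]]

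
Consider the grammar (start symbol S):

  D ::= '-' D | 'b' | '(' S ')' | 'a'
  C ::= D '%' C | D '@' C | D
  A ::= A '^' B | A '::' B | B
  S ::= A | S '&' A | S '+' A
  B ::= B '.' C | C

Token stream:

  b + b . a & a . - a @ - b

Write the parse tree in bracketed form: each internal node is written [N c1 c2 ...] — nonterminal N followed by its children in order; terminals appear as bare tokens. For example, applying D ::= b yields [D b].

[S [S [S [A [B [C [D b]]]]] + [A [B [B [C [D b]]] . [C [D a]]]]] & [A [B [B [C [D a]]] . [C [D - [D a]] @ [C [D - [D b]]]]]]]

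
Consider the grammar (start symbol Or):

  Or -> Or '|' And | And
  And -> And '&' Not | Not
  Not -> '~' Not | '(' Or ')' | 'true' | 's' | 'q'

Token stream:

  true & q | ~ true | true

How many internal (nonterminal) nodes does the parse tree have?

12

[Or [Or [Or [And [And [Not true]] & [Not q]]] | [And [Not ~ [Not true]]]] | [And [Not true]]]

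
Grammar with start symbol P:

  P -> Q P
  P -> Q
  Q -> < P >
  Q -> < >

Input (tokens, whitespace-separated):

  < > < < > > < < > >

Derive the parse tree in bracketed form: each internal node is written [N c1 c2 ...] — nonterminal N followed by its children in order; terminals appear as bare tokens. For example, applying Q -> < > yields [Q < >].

P
Q P
< > P
< > Q P
< > < P > P
< > < Q > P
< > < < > > P
< > < < > > Q
< > < < > > < P >
< > < < > > < Q >
< > < < > > < < > >

[P [Q < >] [P [Q < [P [Q < >]] >] [P [Q < [P [Q < >]] >]]]]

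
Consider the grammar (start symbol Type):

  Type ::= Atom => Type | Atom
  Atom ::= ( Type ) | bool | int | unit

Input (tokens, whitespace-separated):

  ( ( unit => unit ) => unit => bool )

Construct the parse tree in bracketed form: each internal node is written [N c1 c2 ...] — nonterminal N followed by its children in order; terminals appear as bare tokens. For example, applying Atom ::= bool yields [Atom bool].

Type
Atom
( Type )
( Atom => Type )
( ( Type ) => Type )
( ( Atom => Type ) => Type )
( ( unit => Type ) => Type )
( ( unit => Atom ) => Type )
( ( unit => unit ) => Type )
( ( unit => unit ) => Atom => Type )
( ( unit => unit ) => unit => Type )
( ( unit => unit ) => unit => Atom )
( ( unit => unit ) => unit => bool )

[Type [Atom ( [Type [Atom ( [Type [Atom unit] => [Type [Atom unit]]] )] => [Type [Atom unit] => [Type [Atom bool]]]] )]]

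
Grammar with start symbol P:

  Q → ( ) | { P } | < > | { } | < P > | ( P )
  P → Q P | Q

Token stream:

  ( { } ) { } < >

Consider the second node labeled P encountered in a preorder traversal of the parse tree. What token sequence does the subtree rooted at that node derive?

{ }

[P [Q ( [P [Q { }]] )] [P [Q { }] [P [Q < >]]]]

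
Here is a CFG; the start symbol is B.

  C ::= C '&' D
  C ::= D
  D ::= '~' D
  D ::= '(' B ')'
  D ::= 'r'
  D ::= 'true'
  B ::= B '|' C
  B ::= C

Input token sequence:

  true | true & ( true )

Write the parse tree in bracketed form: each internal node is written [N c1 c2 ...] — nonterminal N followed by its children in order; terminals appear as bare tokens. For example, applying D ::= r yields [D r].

B
B | C
C | C
D | C
true | C
true | C & D
true | D & D
true | true & D
true | true & ( B )
true | true & ( C )
true | true & ( D )
true | true & ( true )

[B [B [C [D true]]] | [C [C [D true]] & [D ( [B [C [D true]]] )]]]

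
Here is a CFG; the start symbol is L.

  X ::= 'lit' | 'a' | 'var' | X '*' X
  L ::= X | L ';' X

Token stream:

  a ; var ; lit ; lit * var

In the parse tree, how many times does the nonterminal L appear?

4

[L [L [L [L [X a]] ; [X var]] ; [X lit]] ; [X [X lit] * [X var]]]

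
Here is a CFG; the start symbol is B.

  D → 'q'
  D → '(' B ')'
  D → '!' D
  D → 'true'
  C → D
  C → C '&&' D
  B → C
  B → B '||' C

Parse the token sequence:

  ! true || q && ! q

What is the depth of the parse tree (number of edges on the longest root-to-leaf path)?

[B [B [C [D ! [D true]]]] || [C [C [D q]] && [D ! [D q]]]]

5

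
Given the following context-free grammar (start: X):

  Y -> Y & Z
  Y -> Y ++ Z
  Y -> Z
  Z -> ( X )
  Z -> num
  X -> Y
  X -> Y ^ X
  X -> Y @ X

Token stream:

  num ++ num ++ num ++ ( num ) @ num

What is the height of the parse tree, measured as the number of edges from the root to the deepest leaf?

[X [Y [Y [Y [Y [Z num]] ++ [Z num]] ++ [Z num]] ++ [Z ( [X [Y [Z num]]] )]] @ [X [Y [Z num]]]]

6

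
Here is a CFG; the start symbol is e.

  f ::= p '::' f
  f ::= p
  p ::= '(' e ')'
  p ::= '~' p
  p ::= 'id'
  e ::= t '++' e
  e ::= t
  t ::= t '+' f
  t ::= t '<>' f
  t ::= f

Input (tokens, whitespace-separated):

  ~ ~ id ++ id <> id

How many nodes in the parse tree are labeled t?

[e [t [f [p ~ [p ~ [p id]]]]] ++ [e [t [t [f [p id]]] <> [f [p id]]]]]

3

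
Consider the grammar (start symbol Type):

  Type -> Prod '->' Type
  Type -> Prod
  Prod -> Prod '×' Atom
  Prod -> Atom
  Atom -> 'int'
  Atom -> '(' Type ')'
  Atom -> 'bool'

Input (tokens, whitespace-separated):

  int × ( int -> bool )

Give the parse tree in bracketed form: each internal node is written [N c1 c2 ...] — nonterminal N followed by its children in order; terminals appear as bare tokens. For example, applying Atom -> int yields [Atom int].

Type
Prod
Prod × Atom
Atom × Atom
int × Atom
int × ( Type )
int × ( Prod -> Type )
int × ( Atom -> Type )
int × ( int -> Type )
int × ( int -> Prod )
int × ( int -> Atom )
int × ( int -> bool )

[Type [Prod [Prod [Atom int]] × [Atom ( [Type [Prod [Atom int]] -> [Type [Prod [Atom bool]]]] )]]]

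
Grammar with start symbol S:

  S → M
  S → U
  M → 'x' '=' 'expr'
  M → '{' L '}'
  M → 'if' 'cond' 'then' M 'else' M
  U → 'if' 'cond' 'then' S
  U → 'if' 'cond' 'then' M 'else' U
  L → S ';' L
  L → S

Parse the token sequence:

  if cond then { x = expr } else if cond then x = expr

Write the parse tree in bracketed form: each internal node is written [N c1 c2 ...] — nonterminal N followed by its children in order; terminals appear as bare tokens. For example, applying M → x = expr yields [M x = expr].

S
U
if cond then M else U
if cond then { L } else U
if cond then { S } else U
if cond then { M } else U
if cond then { x = expr } else U
if cond then { x = expr } else if cond then S
if cond then { x = expr } else if cond then M
if cond then { x = expr } else if cond then x = expr

[S [U if cond then [M { [L [S [M x = expr]]] }] else [U if cond then [S [M x = expr]]]]]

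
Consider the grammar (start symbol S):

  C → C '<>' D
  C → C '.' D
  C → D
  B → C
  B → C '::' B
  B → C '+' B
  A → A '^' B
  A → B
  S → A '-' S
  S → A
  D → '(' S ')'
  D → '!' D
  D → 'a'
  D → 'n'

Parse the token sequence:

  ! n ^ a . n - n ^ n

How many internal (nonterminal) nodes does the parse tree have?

[S [A [A [B [C [D ! [D n]]]]] ^ [B [C [C [D a]] . [D n]]]] - [S [A [A [B [C [D n]]]] ^ [B [C [D n]]]]]]

21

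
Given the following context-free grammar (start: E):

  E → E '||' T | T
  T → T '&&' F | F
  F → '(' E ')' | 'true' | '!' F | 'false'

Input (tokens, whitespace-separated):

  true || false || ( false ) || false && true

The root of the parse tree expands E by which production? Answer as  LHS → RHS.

E → E '||' T

[E [E [E [E [T [F true]]] || [T [F false]]] || [T [F ( [E [T [F false]]] )]]] || [T [T [F false]] && [F true]]]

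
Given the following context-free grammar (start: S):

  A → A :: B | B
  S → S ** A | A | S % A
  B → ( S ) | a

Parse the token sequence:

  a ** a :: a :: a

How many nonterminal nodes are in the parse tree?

10

[S [S [A [B a]]] ** [A [A [A [B a]] :: [B a]] :: [B a]]]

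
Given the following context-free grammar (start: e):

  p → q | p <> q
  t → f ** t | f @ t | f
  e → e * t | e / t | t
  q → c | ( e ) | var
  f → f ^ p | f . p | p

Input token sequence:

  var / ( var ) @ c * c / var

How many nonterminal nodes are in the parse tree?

29

[e [e [e [e [t [f [p [q var]]]]] / [t [f [p [q ( [e [t [f [p [q var]]]]] )]]] @ [t [f [p [q c]]]]]] * [t [f [p [q c]]]]] / [t [f [p [q var]]]]]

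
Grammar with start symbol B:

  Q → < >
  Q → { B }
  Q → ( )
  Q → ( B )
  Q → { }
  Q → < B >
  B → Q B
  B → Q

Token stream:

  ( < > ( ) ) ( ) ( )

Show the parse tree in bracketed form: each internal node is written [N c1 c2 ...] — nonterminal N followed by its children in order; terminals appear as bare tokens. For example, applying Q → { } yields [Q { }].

[B [Q ( [B [Q < >] [B [Q ( )]]] )] [B [Q ( )] [B [Q ( )]]]]

B
Q B
( B ) B
( Q B ) B
( < > B ) B
( < > Q ) B
( < > ( ) ) B
( < > ( ) ) Q B
( < > ( ) ) ( ) B
( < > ( ) ) ( ) Q
( < > ( ) ) ( ) ( )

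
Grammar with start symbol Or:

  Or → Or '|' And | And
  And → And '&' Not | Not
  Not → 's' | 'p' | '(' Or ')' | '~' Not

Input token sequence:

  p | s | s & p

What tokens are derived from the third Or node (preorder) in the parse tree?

[Or [Or [Or [And [Not p]]] | [And [Not s]]] | [And [And [Not s]] & [Not p]]]

p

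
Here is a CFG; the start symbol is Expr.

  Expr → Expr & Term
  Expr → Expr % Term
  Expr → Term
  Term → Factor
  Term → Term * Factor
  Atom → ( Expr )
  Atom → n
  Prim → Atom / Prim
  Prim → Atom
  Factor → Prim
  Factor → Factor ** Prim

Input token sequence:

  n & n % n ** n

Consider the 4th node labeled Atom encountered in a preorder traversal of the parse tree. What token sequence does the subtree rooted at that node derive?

[Expr [Expr [Expr [Term [Factor [Prim [Atom n]]]]] & [Term [Factor [Prim [Atom n]]]]] % [Term [Factor [Factor [Prim [Atom n]]] ** [Prim [Atom n]]]]]

n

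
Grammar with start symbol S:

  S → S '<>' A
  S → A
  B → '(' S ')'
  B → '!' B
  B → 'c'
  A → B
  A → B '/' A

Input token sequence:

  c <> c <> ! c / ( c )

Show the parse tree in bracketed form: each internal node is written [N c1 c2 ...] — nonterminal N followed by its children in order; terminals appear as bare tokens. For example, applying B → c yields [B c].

[S [S [S [A [B c]]] <> [A [B c]]] <> [A [B ! [B c]] / [A [B ( [S [A [B c]]] )]]]]

S
S <> A
S <> A <> A
A <> A <> A
B <> A <> A
c <> A <> A
c <> B <> A
c <> c <> A
c <> c <> B / A
c <> c <> ! B / A
c <> c <> ! c / A
c <> c <> ! c / B
c <> c <> ! c / ( S )
c <> c <> ! c / ( A )
c <> c <> ! c / ( B )
c <> c <> ! c / ( c )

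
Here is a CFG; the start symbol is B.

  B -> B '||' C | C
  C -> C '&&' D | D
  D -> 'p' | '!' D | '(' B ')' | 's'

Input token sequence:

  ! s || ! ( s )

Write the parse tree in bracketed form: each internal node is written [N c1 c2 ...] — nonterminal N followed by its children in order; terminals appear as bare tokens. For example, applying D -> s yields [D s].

[B [B [C [D ! [D s]]]] || [C [D ! [D ( [B [C [D s]]] )]]]]

B
B || C
C || C
D || C
! D || C
! s || C
! s || D
! s || ! D
! s || ! ( B )
! s || ! ( C )
! s || ! ( D )
! s || ! ( s )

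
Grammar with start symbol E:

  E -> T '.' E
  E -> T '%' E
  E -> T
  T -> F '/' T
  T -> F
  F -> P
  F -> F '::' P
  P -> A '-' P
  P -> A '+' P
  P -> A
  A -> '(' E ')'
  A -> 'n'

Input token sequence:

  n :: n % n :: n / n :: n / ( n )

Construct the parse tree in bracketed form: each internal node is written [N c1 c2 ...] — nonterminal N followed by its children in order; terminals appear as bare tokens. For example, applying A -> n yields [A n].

[E [T [F [F [P [A n]]] :: [P [A n]]]] % [E [T [F [F [P [A n]]] :: [P [A n]]] / [T [F [F [P [A n]]] :: [P [A n]]] / [T [F [P [A ( [E [T [F [P [A n]]]]] )]]]]]]]]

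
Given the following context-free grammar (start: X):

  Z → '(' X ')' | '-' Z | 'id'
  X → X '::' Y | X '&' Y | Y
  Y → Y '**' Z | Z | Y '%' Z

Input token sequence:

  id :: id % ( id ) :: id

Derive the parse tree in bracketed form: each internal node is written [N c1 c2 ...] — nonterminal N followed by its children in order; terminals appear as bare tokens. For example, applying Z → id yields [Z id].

X
X :: Y
X :: Y :: Y
Y :: Y :: Y
Z :: Y :: Y
id :: Y :: Y
id :: Y % Z :: Y
id :: Z % Z :: Y
id :: id % Z :: Y
id :: id % ( X ) :: Y
id :: id % ( Y ) :: Y
id :: id % ( Z ) :: Y
id :: id % ( id ) :: Y
id :: id % ( id ) :: Z
id :: id % ( id ) :: id

[X [X [X [Y [Z id]]] :: [Y [Y [Z id]] % [Z ( [X [Y [Z id]]] )]]] :: [Y [Z id]]]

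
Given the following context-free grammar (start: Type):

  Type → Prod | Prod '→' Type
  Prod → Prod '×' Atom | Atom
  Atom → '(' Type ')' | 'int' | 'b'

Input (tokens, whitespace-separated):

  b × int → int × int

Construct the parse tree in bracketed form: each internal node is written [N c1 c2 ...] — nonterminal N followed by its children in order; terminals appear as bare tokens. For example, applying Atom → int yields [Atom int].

Type
Prod → Type
Prod × Atom → Type
Atom × Atom → Type
b × Atom → Type
b × int → Type
b × int → Prod
b × int → Prod × Atom
b × int → Atom × Atom
b × int → int × Atom
b × int → int × int

[Type [Prod [Prod [Atom b]] × [Atom int]] → [Type [Prod [Prod [Atom int]] × [Atom int]]]]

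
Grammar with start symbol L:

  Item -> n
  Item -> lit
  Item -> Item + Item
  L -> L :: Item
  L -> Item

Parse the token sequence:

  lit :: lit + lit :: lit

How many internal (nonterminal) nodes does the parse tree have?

8

[L [L [L [Item lit]] :: [Item [Item lit] + [Item lit]]] :: [Item lit]]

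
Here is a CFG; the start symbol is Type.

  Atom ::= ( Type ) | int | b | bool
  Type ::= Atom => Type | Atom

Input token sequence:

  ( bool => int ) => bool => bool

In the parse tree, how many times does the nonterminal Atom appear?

[Type [Atom ( [Type [Atom bool] => [Type [Atom int]]] )] => [Type [Atom bool] => [Type [Atom bool]]]]

5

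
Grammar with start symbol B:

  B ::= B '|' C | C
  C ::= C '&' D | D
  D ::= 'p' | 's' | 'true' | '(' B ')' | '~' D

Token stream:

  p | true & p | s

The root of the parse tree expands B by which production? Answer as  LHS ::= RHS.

B ::= B '|' C

[B [B [B [C [D p]]] | [C [C [D true]] & [D p]]] | [C [D s]]]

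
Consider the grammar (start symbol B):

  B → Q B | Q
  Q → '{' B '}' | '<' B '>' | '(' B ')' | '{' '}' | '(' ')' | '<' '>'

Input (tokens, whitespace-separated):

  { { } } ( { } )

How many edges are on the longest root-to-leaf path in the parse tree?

5

[B [Q { [B [Q { }]] }] [B [Q ( [B [Q { }]] )]]]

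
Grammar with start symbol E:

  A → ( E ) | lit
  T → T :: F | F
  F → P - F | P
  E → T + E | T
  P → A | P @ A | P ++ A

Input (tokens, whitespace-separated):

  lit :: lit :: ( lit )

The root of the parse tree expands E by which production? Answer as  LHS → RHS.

[E [T [T [T [F [P [A lit]]]] :: [F [P [A lit]]]] :: [F [P [A ( [E [T [F [P [A lit]]]]] )]]]]]

E → T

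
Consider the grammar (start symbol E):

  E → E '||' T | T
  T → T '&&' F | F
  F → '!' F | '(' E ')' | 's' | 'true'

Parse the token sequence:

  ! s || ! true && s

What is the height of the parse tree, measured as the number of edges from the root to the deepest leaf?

5

[E [E [T [F ! [F s]]]] || [T [T [F ! [F true]]] && [F s]]]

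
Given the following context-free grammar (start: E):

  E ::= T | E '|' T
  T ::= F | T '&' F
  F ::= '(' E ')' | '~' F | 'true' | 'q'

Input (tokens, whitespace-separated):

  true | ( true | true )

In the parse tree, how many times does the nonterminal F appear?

4

[E [E [T [F true]]] | [T [F ( [E [E [T [F true]]] | [T [F true]]] )]]]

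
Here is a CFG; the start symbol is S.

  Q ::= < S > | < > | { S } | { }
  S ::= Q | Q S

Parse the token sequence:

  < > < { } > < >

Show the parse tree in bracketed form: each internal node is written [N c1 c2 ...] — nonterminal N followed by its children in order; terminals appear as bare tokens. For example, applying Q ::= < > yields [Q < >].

S
Q S
< > S
< > Q S
< > < S > S
< > < Q > S
< > < { } > S
< > < { } > Q
< > < { } > < >

[S [Q < >] [S [Q < [S [Q { }]] >] [S [Q < >]]]]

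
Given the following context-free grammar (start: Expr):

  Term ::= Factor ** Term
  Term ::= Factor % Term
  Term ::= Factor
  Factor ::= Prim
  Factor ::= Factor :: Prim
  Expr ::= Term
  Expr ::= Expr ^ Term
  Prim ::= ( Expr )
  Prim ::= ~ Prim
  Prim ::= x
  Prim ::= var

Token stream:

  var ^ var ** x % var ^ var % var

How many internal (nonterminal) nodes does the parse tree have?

[Expr [Expr [Expr [Term [Factor [Prim var]]]] ^ [Term [Factor [Prim var]] ** [Term [Factor [Prim x]] % [Term [Factor [Prim var]]]]]] ^ [Term [Factor [Prim var]] % [Term [Factor [Prim var]]]]]

21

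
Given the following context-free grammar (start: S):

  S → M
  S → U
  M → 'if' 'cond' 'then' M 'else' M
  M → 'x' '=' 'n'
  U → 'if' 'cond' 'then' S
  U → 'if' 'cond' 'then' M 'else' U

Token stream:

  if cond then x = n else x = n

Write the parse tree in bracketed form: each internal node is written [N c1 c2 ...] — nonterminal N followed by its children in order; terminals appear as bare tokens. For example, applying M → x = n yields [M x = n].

[S [M if cond then [M x = n] else [M x = n]]]

S
M
if cond then M else M
if cond then x = n else M
if cond then x = n else x = n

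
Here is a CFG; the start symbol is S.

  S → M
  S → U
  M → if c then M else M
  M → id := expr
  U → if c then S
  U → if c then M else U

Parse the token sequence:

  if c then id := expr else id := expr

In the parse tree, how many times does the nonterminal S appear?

[S [M if c then [M id := expr] else [M id := expr]]]

1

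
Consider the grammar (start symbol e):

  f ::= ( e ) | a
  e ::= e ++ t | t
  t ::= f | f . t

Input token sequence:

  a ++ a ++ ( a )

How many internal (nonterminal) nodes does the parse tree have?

12

[e [e [e [t [f a]]] ++ [t [f a]]] ++ [t [f ( [e [t [f a]]] )]]]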